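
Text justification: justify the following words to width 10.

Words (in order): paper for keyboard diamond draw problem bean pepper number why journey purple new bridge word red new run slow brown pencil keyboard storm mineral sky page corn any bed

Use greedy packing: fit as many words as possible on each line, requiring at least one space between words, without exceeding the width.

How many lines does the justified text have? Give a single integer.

Answer: 21

Derivation:
Line 1: ['paper', 'for'] (min_width=9, slack=1)
Line 2: ['keyboard'] (min_width=8, slack=2)
Line 3: ['diamond'] (min_width=7, slack=3)
Line 4: ['draw'] (min_width=4, slack=6)
Line 5: ['problem'] (min_width=7, slack=3)
Line 6: ['bean'] (min_width=4, slack=6)
Line 7: ['pepper'] (min_width=6, slack=4)
Line 8: ['number', 'why'] (min_width=10, slack=0)
Line 9: ['journey'] (min_width=7, slack=3)
Line 10: ['purple', 'new'] (min_width=10, slack=0)
Line 11: ['bridge'] (min_width=6, slack=4)
Line 12: ['word', 'red'] (min_width=8, slack=2)
Line 13: ['new', 'run'] (min_width=7, slack=3)
Line 14: ['slow', 'brown'] (min_width=10, slack=0)
Line 15: ['pencil'] (min_width=6, slack=4)
Line 16: ['keyboard'] (min_width=8, slack=2)
Line 17: ['storm'] (min_width=5, slack=5)
Line 18: ['mineral'] (min_width=7, slack=3)
Line 19: ['sky', 'page'] (min_width=8, slack=2)
Line 20: ['corn', 'any'] (min_width=8, slack=2)
Line 21: ['bed'] (min_width=3, slack=7)
Total lines: 21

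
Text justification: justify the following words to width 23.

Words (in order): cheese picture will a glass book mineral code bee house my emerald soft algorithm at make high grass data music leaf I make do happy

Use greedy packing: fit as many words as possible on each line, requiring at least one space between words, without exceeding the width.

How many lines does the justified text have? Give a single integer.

Line 1: ['cheese', 'picture', 'will', 'a'] (min_width=21, slack=2)
Line 2: ['glass', 'book', 'mineral', 'code'] (min_width=23, slack=0)
Line 3: ['bee', 'house', 'my', 'emerald'] (min_width=20, slack=3)
Line 4: ['soft', 'algorithm', 'at', 'make'] (min_width=22, slack=1)
Line 5: ['high', 'grass', 'data', 'music'] (min_width=21, slack=2)
Line 6: ['leaf', 'I', 'make', 'do', 'happy'] (min_width=20, slack=3)
Total lines: 6

Answer: 6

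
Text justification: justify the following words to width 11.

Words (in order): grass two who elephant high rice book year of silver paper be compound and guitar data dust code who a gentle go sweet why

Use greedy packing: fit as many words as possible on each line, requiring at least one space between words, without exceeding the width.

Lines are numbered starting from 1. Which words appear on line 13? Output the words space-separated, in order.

Line 1: ['grass', 'two'] (min_width=9, slack=2)
Line 2: ['who'] (min_width=3, slack=8)
Line 3: ['elephant'] (min_width=8, slack=3)
Line 4: ['high', 'rice'] (min_width=9, slack=2)
Line 5: ['book', 'year'] (min_width=9, slack=2)
Line 6: ['of', 'silver'] (min_width=9, slack=2)
Line 7: ['paper', 'be'] (min_width=8, slack=3)
Line 8: ['compound'] (min_width=8, slack=3)
Line 9: ['and', 'guitar'] (min_width=10, slack=1)
Line 10: ['data', 'dust'] (min_width=9, slack=2)
Line 11: ['code', 'who', 'a'] (min_width=10, slack=1)
Line 12: ['gentle', 'go'] (min_width=9, slack=2)
Line 13: ['sweet', 'why'] (min_width=9, slack=2)

Answer: sweet why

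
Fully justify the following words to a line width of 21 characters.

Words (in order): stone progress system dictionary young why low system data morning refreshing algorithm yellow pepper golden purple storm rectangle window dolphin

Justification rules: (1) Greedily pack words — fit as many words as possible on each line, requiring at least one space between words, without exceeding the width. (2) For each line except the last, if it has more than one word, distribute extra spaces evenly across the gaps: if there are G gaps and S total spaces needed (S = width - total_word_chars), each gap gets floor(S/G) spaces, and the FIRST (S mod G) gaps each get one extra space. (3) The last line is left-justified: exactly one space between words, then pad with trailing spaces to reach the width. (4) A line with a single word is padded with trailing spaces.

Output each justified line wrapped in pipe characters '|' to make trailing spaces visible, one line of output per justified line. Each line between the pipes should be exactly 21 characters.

Line 1: ['stone', 'progress', 'system'] (min_width=21, slack=0)
Line 2: ['dictionary', 'young', 'why'] (min_width=20, slack=1)
Line 3: ['low', 'system', 'data'] (min_width=15, slack=6)
Line 4: ['morning', 'refreshing'] (min_width=18, slack=3)
Line 5: ['algorithm', 'yellow'] (min_width=16, slack=5)
Line 6: ['pepper', 'golden', 'purple'] (min_width=20, slack=1)
Line 7: ['storm', 'rectangle'] (min_width=15, slack=6)
Line 8: ['window', 'dolphin'] (min_width=14, slack=7)

Answer: |stone progress system|
|dictionary  young why|
|low    system    data|
|morning    refreshing|
|algorithm      yellow|
|pepper  golden purple|
|storm       rectangle|
|window dolphin       |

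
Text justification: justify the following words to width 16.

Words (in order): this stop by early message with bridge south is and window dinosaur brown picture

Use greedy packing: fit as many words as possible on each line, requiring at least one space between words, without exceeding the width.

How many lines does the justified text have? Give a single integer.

Line 1: ['this', 'stop', 'by'] (min_width=12, slack=4)
Line 2: ['early', 'message'] (min_width=13, slack=3)
Line 3: ['with', 'bridge'] (min_width=11, slack=5)
Line 4: ['south', 'is', 'and'] (min_width=12, slack=4)
Line 5: ['window', 'dinosaur'] (min_width=15, slack=1)
Line 6: ['brown', 'picture'] (min_width=13, slack=3)
Total lines: 6

Answer: 6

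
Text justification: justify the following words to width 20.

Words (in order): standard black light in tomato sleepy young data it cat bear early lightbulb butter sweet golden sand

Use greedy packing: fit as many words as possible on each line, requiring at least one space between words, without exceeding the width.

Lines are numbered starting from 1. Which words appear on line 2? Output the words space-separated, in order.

Line 1: ['standard', 'black', 'light'] (min_width=20, slack=0)
Line 2: ['in', 'tomato', 'sleepy'] (min_width=16, slack=4)
Line 3: ['young', 'data', 'it', 'cat'] (min_width=17, slack=3)
Line 4: ['bear', 'early', 'lightbulb'] (min_width=20, slack=0)
Line 5: ['butter', 'sweet', 'golden'] (min_width=19, slack=1)
Line 6: ['sand'] (min_width=4, slack=16)

Answer: in tomato sleepy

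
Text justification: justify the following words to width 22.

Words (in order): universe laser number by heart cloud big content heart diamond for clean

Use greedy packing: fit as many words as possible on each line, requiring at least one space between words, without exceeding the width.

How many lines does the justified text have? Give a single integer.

Line 1: ['universe', 'laser', 'number'] (min_width=21, slack=1)
Line 2: ['by', 'heart', 'cloud', 'big'] (min_width=18, slack=4)
Line 3: ['content', 'heart', 'diamond'] (min_width=21, slack=1)
Line 4: ['for', 'clean'] (min_width=9, slack=13)
Total lines: 4

Answer: 4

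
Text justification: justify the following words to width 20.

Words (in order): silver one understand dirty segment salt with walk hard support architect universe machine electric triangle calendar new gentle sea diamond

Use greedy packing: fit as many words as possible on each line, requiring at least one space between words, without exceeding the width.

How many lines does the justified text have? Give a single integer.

Answer: 9

Derivation:
Line 1: ['silver', 'one'] (min_width=10, slack=10)
Line 2: ['understand', 'dirty'] (min_width=16, slack=4)
Line 3: ['segment', 'salt', 'with'] (min_width=17, slack=3)
Line 4: ['walk', 'hard', 'support'] (min_width=17, slack=3)
Line 5: ['architect', 'universe'] (min_width=18, slack=2)
Line 6: ['machine', 'electric'] (min_width=16, slack=4)
Line 7: ['triangle', 'calendar'] (min_width=17, slack=3)
Line 8: ['new', 'gentle', 'sea'] (min_width=14, slack=6)
Line 9: ['diamond'] (min_width=7, slack=13)
Total lines: 9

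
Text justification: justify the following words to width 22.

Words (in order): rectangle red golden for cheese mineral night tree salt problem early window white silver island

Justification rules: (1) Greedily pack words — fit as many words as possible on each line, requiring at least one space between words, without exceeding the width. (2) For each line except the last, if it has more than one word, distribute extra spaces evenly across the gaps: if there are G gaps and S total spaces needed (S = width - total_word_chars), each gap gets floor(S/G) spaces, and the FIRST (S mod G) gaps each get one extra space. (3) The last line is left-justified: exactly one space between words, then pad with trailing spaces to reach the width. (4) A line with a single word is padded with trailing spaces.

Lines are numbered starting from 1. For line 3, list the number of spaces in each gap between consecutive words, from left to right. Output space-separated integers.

Line 1: ['rectangle', 'red', 'golden'] (min_width=20, slack=2)
Line 2: ['for', 'cheese', 'mineral'] (min_width=18, slack=4)
Line 3: ['night', 'tree', 'salt'] (min_width=15, slack=7)
Line 4: ['problem', 'early', 'window'] (min_width=20, slack=2)
Line 5: ['white', 'silver', 'island'] (min_width=19, slack=3)

Answer: 5 4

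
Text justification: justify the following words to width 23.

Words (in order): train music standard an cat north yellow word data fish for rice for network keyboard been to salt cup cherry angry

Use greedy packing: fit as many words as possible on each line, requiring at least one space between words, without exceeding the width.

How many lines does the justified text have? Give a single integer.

Line 1: ['train', 'music', 'standard', 'an'] (min_width=23, slack=0)
Line 2: ['cat', 'north', 'yellow', 'word'] (min_width=21, slack=2)
Line 3: ['data', 'fish', 'for', 'rice', 'for'] (min_width=22, slack=1)
Line 4: ['network', 'keyboard', 'been'] (min_width=21, slack=2)
Line 5: ['to', 'salt', 'cup', 'cherry'] (min_width=18, slack=5)
Line 6: ['angry'] (min_width=5, slack=18)
Total lines: 6

Answer: 6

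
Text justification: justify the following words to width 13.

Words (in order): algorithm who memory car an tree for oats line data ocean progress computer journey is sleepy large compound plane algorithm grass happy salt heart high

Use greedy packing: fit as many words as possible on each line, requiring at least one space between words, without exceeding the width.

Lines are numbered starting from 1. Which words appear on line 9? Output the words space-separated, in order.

Line 1: ['algorithm', 'who'] (min_width=13, slack=0)
Line 2: ['memory', 'car', 'an'] (min_width=13, slack=0)
Line 3: ['tree', 'for', 'oats'] (min_width=13, slack=0)
Line 4: ['line', 'data'] (min_width=9, slack=4)
Line 5: ['ocean'] (min_width=5, slack=8)
Line 6: ['progress'] (min_width=8, slack=5)
Line 7: ['computer'] (min_width=8, slack=5)
Line 8: ['journey', 'is'] (min_width=10, slack=3)
Line 9: ['sleepy', 'large'] (min_width=12, slack=1)
Line 10: ['compound'] (min_width=8, slack=5)
Line 11: ['plane'] (min_width=5, slack=8)
Line 12: ['algorithm'] (min_width=9, slack=4)
Line 13: ['grass', 'happy'] (min_width=11, slack=2)
Line 14: ['salt', 'heart'] (min_width=10, slack=3)
Line 15: ['high'] (min_width=4, slack=9)

Answer: sleepy large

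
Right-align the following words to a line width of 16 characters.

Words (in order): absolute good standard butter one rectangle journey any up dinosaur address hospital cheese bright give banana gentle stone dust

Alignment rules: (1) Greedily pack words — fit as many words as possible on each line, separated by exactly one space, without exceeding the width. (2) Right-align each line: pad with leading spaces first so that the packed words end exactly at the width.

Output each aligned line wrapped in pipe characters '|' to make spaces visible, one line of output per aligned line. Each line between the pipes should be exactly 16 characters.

Answer: |   absolute good|
| standard butter|
|   one rectangle|
|  journey any up|
|dinosaur address|
| hospital cheese|
|     bright give|
|   banana gentle|
|      stone dust|

Derivation:
Line 1: ['absolute', 'good'] (min_width=13, slack=3)
Line 2: ['standard', 'butter'] (min_width=15, slack=1)
Line 3: ['one', 'rectangle'] (min_width=13, slack=3)
Line 4: ['journey', 'any', 'up'] (min_width=14, slack=2)
Line 5: ['dinosaur', 'address'] (min_width=16, slack=0)
Line 6: ['hospital', 'cheese'] (min_width=15, slack=1)
Line 7: ['bright', 'give'] (min_width=11, slack=5)
Line 8: ['banana', 'gentle'] (min_width=13, slack=3)
Line 9: ['stone', 'dust'] (min_width=10, slack=6)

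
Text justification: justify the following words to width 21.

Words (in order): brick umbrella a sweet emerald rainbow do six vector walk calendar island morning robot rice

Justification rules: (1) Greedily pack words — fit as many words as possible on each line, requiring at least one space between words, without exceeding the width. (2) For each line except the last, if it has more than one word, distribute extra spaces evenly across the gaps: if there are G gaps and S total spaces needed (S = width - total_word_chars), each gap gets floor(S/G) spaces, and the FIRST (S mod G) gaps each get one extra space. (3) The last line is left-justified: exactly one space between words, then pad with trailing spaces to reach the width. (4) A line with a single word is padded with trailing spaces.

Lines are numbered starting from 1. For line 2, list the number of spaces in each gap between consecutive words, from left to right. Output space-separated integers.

Line 1: ['brick', 'umbrella', 'a'] (min_width=16, slack=5)
Line 2: ['sweet', 'emerald', 'rainbow'] (min_width=21, slack=0)
Line 3: ['do', 'six', 'vector', 'walk'] (min_width=18, slack=3)
Line 4: ['calendar', 'island'] (min_width=15, slack=6)
Line 5: ['morning', 'robot', 'rice'] (min_width=18, slack=3)

Answer: 1 1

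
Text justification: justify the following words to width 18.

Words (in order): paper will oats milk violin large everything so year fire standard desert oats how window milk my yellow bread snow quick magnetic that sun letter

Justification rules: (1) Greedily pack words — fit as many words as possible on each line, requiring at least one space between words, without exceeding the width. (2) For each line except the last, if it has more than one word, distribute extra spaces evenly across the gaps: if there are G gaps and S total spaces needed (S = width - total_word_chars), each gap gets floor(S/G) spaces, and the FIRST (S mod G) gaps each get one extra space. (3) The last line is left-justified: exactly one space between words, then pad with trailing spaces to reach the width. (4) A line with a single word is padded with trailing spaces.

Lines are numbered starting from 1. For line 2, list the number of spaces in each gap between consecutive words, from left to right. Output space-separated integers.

Answer: 2 1

Derivation:
Line 1: ['paper', 'will', 'oats'] (min_width=15, slack=3)
Line 2: ['milk', 'violin', 'large'] (min_width=17, slack=1)
Line 3: ['everything', 'so', 'year'] (min_width=18, slack=0)
Line 4: ['fire', 'standard'] (min_width=13, slack=5)
Line 5: ['desert', 'oats', 'how'] (min_width=15, slack=3)
Line 6: ['window', 'milk', 'my'] (min_width=14, slack=4)
Line 7: ['yellow', 'bread', 'snow'] (min_width=17, slack=1)
Line 8: ['quick', 'magnetic'] (min_width=14, slack=4)
Line 9: ['that', 'sun', 'letter'] (min_width=15, slack=3)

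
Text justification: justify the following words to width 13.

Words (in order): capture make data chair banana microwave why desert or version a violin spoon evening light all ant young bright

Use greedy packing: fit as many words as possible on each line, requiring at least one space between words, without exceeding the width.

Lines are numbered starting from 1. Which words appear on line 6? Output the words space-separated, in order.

Answer: version a

Derivation:
Line 1: ['capture', 'make'] (min_width=12, slack=1)
Line 2: ['data', 'chair'] (min_width=10, slack=3)
Line 3: ['banana'] (min_width=6, slack=7)
Line 4: ['microwave', 'why'] (min_width=13, slack=0)
Line 5: ['desert', 'or'] (min_width=9, slack=4)
Line 6: ['version', 'a'] (min_width=9, slack=4)
Line 7: ['violin', 'spoon'] (min_width=12, slack=1)
Line 8: ['evening', 'light'] (min_width=13, slack=0)
Line 9: ['all', 'ant', 'young'] (min_width=13, slack=0)
Line 10: ['bright'] (min_width=6, slack=7)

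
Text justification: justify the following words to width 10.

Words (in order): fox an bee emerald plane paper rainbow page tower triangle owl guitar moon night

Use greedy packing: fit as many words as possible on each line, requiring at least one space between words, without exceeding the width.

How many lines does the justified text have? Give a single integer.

Line 1: ['fox', 'an', 'bee'] (min_width=10, slack=0)
Line 2: ['emerald'] (min_width=7, slack=3)
Line 3: ['plane'] (min_width=5, slack=5)
Line 4: ['paper'] (min_width=5, slack=5)
Line 5: ['rainbow'] (min_width=7, slack=3)
Line 6: ['page', 'tower'] (min_width=10, slack=0)
Line 7: ['triangle'] (min_width=8, slack=2)
Line 8: ['owl', 'guitar'] (min_width=10, slack=0)
Line 9: ['moon', 'night'] (min_width=10, slack=0)
Total lines: 9

Answer: 9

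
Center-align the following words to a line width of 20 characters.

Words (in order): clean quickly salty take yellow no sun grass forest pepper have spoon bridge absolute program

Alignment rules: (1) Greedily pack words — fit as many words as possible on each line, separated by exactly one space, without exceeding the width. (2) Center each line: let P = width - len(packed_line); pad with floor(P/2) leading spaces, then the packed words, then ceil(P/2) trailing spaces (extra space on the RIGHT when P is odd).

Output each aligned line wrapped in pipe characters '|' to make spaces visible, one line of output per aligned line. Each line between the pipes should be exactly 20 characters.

Line 1: ['clean', 'quickly', 'salty'] (min_width=19, slack=1)
Line 2: ['take', 'yellow', 'no', 'sun'] (min_width=18, slack=2)
Line 3: ['grass', 'forest', 'pepper'] (min_width=19, slack=1)
Line 4: ['have', 'spoon', 'bridge'] (min_width=17, slack=3)
Line 5: ['absolute', 'program'] (min_width=16, slack=4)

Answer: |clean quickly salty |
| take yellow no sun |
|grass forest pepper |
| have spoon bridge  |
|  absolute program  |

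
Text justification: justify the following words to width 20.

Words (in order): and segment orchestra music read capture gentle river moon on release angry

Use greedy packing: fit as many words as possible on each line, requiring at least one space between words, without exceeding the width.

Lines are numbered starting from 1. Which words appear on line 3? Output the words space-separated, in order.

Line 1: ['and', 'segment'] (min_width=11, slack=9)
Line 2: ['orchestra', 'music', 'read'] (min_width=20, slack=0)
Line 3: ['capture', 'gentle', 'river'] (min_width=20, slack=0)
Line 4: ['moon', 'on', 'release'] (min_width=15, slack=5)
Line 5: ['angry'] (min_width=5, slack=15)

Answer: capture gentle river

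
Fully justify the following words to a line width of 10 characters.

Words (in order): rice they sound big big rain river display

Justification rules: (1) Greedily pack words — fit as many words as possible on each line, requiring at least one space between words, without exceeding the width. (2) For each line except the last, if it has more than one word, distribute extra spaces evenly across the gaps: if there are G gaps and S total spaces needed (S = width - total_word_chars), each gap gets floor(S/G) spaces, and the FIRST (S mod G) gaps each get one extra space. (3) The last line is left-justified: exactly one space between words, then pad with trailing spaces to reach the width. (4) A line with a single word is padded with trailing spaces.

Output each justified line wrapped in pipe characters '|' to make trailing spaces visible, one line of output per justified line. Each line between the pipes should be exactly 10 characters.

Line 1: ['rice', 'they'] (min_width=9, slack=1)
Line 2: ['sound', 'big'] (min_width=9, slack=1)
Line 3: ['big', 'rain'] (min_width=8, slack=2)
Line 4: ['river'] (min_width=5, slack=5)
Line 5: ['display'] (min_width=7, slack=3)

Answer: |rice  they|
|sound  big|
|big   rain|
|river     |
|display   |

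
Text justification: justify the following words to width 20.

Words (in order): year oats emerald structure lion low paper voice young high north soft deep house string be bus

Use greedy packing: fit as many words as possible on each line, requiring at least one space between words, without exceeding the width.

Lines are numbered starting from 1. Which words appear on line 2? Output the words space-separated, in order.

Answer: structure lion low

Derivation:
Line 1: ['year', 'oats', 'emerald'] (min_width=17, slack=3)
Line 2: ['structure', 'lion', 'low'] (min_width=18, slack=2)
Line 3: ['paper', 'voice', 'young'] (min_width=17, slack=3)
Line 4: ['high', 'north', 'soft', 'deep'] (min_width=20, slack=0)
Line 5: ['house', 'string', 'be', 'bus'] (min_width=19, slack=1)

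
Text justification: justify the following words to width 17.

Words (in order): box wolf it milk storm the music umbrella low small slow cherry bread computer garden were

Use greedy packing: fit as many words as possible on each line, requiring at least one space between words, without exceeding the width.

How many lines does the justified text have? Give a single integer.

Line 1: ['box', 'wolf', 'it', 'milk'] (min_width=16, slack=1)
Line 2: ['storm', 'the', 'music'] (min_width=15, slack=2)
Line 3: ['umbrella', 'low'] (min_width=12, slack=5)
Line 4: ['small', 'slow', 'cherry'] (min_width=17, slack=0)
Line 5: ['bread', 'computer'] (min_width=14, slack=3)
Line 6: ['garden', 'were'] (min_width=11, slack=6)
Total lines: 6

Answer: 6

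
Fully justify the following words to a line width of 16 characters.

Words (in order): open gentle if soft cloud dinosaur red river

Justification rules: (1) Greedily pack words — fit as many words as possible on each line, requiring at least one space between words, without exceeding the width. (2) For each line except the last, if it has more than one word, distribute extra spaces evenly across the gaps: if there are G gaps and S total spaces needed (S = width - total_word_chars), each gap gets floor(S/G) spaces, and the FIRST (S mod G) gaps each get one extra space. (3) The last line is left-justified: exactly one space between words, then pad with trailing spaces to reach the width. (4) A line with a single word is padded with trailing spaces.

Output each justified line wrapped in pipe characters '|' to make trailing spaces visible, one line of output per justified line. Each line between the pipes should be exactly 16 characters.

Line 1: ['open', 'gentle', 'if'] (min_width=14, slack=2)
Line 2: ['soft', 'cloud'] (min_width=10, slack=6)
Line 3: ['dinosaur', 'red'] (min_width=12, slack=4)
Line 4: ['river'] (min_width=5, slack=11)

Answer: |open  gentle  if|
|soft       cloud|
|dinosaur     red|
|river           |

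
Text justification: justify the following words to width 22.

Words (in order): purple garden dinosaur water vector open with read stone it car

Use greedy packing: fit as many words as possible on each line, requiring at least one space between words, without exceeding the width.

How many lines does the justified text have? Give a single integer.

Line 1: ['purple', 'garden', 'dinosaur'] (min_width=22, slack=0)
Line 2: ['water', 'vector', 'open', 'with'] (min_width=22, slack=0)
Line 3: ['read', 'stone', 'it', 'car'] (min_width=17, slack=5)
Total lines: 3

Answer: 3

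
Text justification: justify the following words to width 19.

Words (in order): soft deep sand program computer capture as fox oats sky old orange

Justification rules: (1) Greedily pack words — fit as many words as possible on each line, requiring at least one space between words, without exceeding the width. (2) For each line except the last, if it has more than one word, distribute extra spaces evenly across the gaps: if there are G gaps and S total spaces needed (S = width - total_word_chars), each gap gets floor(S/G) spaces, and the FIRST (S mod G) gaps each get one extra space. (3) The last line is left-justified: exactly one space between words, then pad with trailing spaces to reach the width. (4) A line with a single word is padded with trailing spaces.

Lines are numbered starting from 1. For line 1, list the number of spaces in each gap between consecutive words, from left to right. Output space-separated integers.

Line 1: ['soft', 'deep', 'sand'] (min_width=14, slack=5)
Line 2: ['program', 'computer'] (min_width=16, slack=3)
Line 3: ['capture', 'as', 'fox', 'oats'] (min_width=19, slack=0)
Line 4: ['sky', 'old', 'orange'] (min_width=14, slack=5)

Answer: 4 3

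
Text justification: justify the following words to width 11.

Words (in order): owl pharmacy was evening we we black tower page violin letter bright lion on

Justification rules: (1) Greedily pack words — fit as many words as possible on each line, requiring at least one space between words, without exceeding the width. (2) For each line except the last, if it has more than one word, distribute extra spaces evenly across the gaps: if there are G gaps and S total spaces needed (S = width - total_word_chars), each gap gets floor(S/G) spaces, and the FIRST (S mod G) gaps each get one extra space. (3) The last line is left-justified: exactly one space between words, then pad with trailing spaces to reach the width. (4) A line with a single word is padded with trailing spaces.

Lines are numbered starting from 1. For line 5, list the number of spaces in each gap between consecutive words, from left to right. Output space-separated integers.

Answer: 2

Derivation:
Line 1: ['owl'] (min_width=3, slack=8)
Line 2: ['pharmacy'] (min_width=8, slack=3)
Line 3: ['was', 'evening'] (min_width=11, slack=0)
Line 4: ['we', 'we', 'black'] (min_width=11, slack=0)
Line 5: ['tower', 'page'] (min_width=10, slack=1)
Line 6: ['violin'] (min_width=6, slack=5)
Line 7: ['letter'] (min_width=6, slack=5)
Line 8: ['bright', 'lion'] (min_width=11, slack=0)
Line 9: ['on'] (min_width=2, slack=9)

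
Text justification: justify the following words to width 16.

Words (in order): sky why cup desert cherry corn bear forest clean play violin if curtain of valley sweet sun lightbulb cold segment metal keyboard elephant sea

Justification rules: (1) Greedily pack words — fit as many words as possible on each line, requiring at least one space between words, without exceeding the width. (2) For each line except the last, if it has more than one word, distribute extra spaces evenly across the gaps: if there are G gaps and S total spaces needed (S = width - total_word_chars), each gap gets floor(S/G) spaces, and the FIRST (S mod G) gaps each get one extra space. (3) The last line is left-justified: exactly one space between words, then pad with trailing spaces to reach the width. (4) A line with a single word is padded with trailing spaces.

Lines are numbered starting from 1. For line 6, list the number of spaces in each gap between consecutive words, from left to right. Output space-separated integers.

Answer: 7

Derivation:
Line 1: ['sky', 'why', 'cup'] (min_width=11, slack=5)
Line 2: ['desert', 'cherry'] (min_width=13, slack=3)
Line 3: ['corn', 'bear', 'forest'] (min_width=16, slack=0)
Line 4: ['clean', 'play'] (min_width=10, slack=6)
Line 5: ['violin', 'if'] (min_width=9, slack=7)
Line 6: ['curtain', 'of'] (min_width=10, slack=6)
Line 7: ['valley', 'sweet', 'sun'] (min_width=16, slack=0)
Line 8: ['lightbulb', 'cold'] (min_width=14, slack=2)
Line 9: ['segment', 'metal'] (min_width=13, slack=3)
Line 10: ['keyboard'] (min_width=8, slack=8)
Line 11: ['elephant', 'sea'] (min_width=12, slack=4)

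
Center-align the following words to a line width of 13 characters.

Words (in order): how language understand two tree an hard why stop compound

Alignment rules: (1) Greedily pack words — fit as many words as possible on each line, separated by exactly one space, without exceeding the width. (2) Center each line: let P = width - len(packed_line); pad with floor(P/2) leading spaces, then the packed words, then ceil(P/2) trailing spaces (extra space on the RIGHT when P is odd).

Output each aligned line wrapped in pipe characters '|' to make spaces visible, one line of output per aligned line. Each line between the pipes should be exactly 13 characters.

Line 1: ['how', 'language'] (min_width=12, slack=1)
Line 2: ['understand'] (min_width=10, slack=3)
Line 3: ['two', 'tree', 'an'] (min_width=11, slack=2)
Line 4: ['hard', 'why', 'stop'] (min_width=13, slack=0)
Line 5: ['compound'] (min_width=8, slack=5)

Answer: |how language |
| understand  |
| two tree an |
|hard why stop|
|  compound   |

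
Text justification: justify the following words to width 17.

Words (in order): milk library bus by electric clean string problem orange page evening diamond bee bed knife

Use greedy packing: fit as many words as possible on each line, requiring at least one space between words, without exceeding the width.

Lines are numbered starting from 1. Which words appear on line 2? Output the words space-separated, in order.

Line 1: ['milk', 'library', 'bus'] (min_width=16, slack=1)
Line 2: ['by', 'electric', 'clean'] (min_width=17, slack=0)
Line 3: ['string', 'problem'] (min_width=14, slack=3)
Line 4: ['orange', 'page'] (min_width=11, slack=6)
Line 5: ['evening', 'diamond'] (min_width=15, slack=2)
Line 6: ['bee', 'bed', 'knife'] (min_width=13, slack=4)

Answer: by electric clean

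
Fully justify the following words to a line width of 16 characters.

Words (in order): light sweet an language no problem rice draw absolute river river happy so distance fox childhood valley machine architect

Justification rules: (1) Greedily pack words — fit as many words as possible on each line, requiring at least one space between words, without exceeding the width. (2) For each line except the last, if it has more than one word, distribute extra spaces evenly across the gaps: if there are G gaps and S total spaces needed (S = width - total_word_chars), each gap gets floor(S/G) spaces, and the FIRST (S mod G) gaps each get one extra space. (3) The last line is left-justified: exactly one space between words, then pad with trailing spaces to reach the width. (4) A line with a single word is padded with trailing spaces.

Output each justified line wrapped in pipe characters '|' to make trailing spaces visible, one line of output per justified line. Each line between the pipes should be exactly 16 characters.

Line 1: ['light', 'sweet', 'an'] (min_width=14, slack=2)
Line 2: ['language', 'no'] (min_width=11, slack=5)
Line 3: ['problem', 'rice'] (min_width=12, slack=4)
Line 4: ['draw', 'absolute'] (min_width=13, slack=3)
Line 5: ['river', 'river'] (min_width=11, slack=5)
Line 6: ['happy', 'so'] (min_width=8, slack=8)
Line 7: ['distance', 'fox'] (min_width=12, slack=4)
Line 8: ['childhood', 'valley'] (min_width=16, slack=0)
Line 9: ['machine'] (min_width=7, slack=9)
Line 10: ['architect'] (min_width=9, slack=7)

Answer: |light  sweet  an|
|language      no|
|problem     rice|
|draw    absolute|
|river      river|
|happy         so|
|distance     fox|
|childhood valley|
|machine         |
|architect       |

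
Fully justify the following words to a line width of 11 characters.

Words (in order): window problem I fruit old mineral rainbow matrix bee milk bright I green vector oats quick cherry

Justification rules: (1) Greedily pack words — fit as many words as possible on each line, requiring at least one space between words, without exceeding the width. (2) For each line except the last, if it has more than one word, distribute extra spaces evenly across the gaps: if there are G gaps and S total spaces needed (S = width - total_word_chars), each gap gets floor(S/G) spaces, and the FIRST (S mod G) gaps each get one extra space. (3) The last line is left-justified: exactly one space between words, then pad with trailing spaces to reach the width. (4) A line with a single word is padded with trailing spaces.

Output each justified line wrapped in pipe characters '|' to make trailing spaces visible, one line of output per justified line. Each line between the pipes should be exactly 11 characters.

Answer: |window     |
|problem   I|
|fruit   old|
|mineral    |
|rainbow    |
|matrix  bee|
|milk bright|
|I     green|
|vector oats|
|quick      |
|cherry     |

Derivation:
Line 1: ['window'] (min_width=6, slack=5)
Line 2: ['problem', 'I'] (min_width=9, slack=2)
Line 3: ['fruit', 'old'] (min_width=9, slack=2)
Line 4: ['mineral'] (min_width=7, slack=4)
Line 5: ['rainbow'] (min_width=7, slack=4)
Line 6: ['matrix', 'bee'] (min_width=10, slack=1)
Line 7: ['milk', 'bright'] (min_width=11, slack=0)
Line 8: ['I', 'green'] (min_width=7, slack=4)
Line 9: ['vector', 'oats'] (min_width=11, slack=0)
Line 10: ['quick'] (min_width=5, slack=6)
Line 11: ['cherry'] (min_width=6, slack=5)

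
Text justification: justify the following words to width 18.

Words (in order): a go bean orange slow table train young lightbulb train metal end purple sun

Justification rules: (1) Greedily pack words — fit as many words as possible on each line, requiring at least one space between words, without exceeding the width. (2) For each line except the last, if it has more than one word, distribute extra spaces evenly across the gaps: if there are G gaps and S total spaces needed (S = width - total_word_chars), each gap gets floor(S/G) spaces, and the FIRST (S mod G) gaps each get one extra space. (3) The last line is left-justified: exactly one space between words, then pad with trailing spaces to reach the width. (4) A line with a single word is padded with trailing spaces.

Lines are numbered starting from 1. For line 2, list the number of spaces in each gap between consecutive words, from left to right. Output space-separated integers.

Answer: 2 2

Derivation:
Line 1: ['a', 'go', 'bean', 'orange'] (min_width=16, slack=2)
Line 2: ['slow', 'table', 'train'] (min_width=16, slack=2)
Line 3: ['young', 'lightbulb'] (min_width=15, slack=3)
Line 4: ['train', 'metal', 'end'] (min_width=15, slack=3)
Line 5: ['purple', 'sun'] (min_width=10, slack=8)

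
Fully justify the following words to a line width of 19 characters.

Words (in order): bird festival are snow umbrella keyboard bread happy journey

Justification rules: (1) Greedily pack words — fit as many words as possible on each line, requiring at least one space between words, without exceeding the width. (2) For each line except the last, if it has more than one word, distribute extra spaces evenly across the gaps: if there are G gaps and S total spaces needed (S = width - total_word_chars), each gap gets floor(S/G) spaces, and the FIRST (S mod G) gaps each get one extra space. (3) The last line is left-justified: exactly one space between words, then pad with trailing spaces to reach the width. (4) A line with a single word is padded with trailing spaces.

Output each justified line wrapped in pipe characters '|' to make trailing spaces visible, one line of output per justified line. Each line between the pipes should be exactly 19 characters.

Answer: |bird  festival  are|
|snow       umbrella|
|keyboard      bread|
|happy journey      |

Derivation:
Line 1: ['bird', 'festival', 'are'] (min_width=17, slack=2)
Line 2: ['snow', 'umbrella'] (min_width=13, slack=6)
Line 3: ['keyboard', 'bread'] (min_width=14, slack=5)
Line 4: ['happy', 'journey'] (min_width=13, slack=6)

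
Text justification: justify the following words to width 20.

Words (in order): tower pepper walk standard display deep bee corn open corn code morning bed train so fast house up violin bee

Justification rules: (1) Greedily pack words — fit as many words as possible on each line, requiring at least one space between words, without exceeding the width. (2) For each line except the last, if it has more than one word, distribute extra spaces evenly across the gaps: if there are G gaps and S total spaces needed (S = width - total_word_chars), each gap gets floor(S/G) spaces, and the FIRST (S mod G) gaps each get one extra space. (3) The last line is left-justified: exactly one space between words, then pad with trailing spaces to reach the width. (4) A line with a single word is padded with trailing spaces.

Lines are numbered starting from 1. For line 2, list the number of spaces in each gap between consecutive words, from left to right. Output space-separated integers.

Answer: 5

Derivation:
Line 1: ['tower', 'pepper', 'walk'] (min_width=17, slack=3)
Line 2: ['standard', 'display'] (min_width=16, slack=4)
Line 3: ['deep', 'bee', 'corn', 'open'] (min_width=18, slack=2)
Line 4: ['corn', 'code', 'morning'] (min_width=17, slack=3)
Line 5: ['bed', 'train', 'so', 'fast'] (min_width=17, slack=3)
Line 6: ['house', 'up', 'violin', 'bee'] (min_width=19, slack=1)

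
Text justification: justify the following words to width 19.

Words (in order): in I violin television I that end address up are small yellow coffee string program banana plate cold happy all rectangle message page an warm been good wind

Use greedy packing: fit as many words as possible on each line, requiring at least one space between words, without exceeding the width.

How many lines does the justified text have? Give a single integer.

Answer: 9

Derivation:
Line 1: ['in', 'I', 'violin'] (min_width=11, slack=8)
Line 2: ['television', 'I', 'that'] (min_width=17, slack=2)
Line 3: ['end', 'address', 'up', 'are'] (min_width=18, slack=1)
Line 4: ['small', 'yellow', 'coffee'] (min_width=19, slack=0)
Line 5: ['string', 'program'] (min_width=14, slack=5)
Line 6: ['banana', 'plate', 'cold'] (min_width=17, slack=2)
Line 7: ['happy', 'all', 'rectangle'] (min_width=19, slack=0)
Line 8: ['message', 'page', 'an'] (min_width=15, slack=4)
Line 9: ['warm', 'been', 'good', 'wind'] (min_width=19, slack=0)
Total lines: 9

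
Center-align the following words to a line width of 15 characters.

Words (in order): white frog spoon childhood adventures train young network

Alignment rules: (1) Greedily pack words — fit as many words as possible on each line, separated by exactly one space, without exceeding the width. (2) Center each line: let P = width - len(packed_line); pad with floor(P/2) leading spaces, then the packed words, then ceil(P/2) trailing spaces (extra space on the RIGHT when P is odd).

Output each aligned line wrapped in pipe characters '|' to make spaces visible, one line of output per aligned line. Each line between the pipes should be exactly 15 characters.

Line 1: ['white', 'frog'] (min_width=10, slack=5)
Line 2: ['spoon', 'childhood'] (min_width=15, slack=0)
Line 3: ['adventures'] (min_width=10, slack=5)
Line 4: ['train', 'young'] (min_width=11, slack=4)
Line 5: ['network'] (min_width=7, slack=8)

Answer: |  white frog   |
|spoon childhood|
|  adventures   |
|  train young  |
|    network    |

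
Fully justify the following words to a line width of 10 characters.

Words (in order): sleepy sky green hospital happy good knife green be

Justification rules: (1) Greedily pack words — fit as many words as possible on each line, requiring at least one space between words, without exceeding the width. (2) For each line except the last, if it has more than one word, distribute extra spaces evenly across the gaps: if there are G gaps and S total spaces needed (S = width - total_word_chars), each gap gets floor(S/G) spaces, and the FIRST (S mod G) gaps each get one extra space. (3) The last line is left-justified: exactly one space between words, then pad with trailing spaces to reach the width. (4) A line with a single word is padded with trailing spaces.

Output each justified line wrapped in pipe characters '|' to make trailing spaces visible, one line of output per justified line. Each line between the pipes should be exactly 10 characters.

Answer: |sleepy sky|
|green     |
|hospital  |
|happy good|
|knife     |
|green be  |

Derivation:
Line 1: ['sleepy', 'sky'] (min_width=10, slack=0)
Line 2: ['green'] (min_width=5, slack=5)
Line 3: ['hospital'] (min_width=8, slack=2)
Line 4: ['happy', 'good'] (min_width=10, slack=0)
Line 5: ['knife'] (min_width=5, slack=5)
Line 6: ['green', 'be'] (min_width=8, slack=2)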